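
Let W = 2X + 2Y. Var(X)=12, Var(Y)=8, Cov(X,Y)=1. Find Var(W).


Var(2X + 2Y) = 2^2*Var(X) + 2^2*Var(Y) + 2*2*2*Cov(X,Y)
= 4*12 + 4*8 + 8*1
= 48 + 32 + 8 = 88

88


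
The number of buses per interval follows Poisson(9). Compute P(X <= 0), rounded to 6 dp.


P(X<=0) = e^(-9)*9^0/0!
≈ 0.0001234098
≈ 0.000123

0.000123


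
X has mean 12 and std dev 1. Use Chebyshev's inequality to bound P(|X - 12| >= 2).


k = 2/1 = 2
Chebyshev: P(|X-mu| >= k*sigma) <= 1/k^2 = 1/2^2 = 1/4

1/4


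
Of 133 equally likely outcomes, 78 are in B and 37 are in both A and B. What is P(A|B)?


P(A|B) = P(A∩B)/P(B) = (37/133)/(78/133) = 37/78

37/78


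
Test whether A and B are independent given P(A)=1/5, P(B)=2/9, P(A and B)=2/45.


P(A)*P(B) = 1/5*2/9 = 2/45
P(A∩B) = 2/45, which equals P(A)P(B), so independent

Yes, A and B are independent


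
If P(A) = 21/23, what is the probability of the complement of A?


P(A') = 1 - P(A) = 1 - 21/23 = 2/23

2/23


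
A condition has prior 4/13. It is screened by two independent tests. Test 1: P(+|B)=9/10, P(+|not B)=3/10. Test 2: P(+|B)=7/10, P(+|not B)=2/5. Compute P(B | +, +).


After test 1: P(+) = 9/10*4/13 + 3/10*9/13 = 63/130
P(B|+) = (18/65)/(63/130) = 4/7
After test 2 (use post1 as new prior): P(+) = 7/10*4/7 + 2/5*3/7 = 4/7
P(B|+,+) = (2/5)/(4/7) = 7/10

7/10


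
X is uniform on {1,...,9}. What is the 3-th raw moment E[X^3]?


E[X^3] = (1/9) * sum(x^3 for x=1..9)
= 2025/9 = 225

225


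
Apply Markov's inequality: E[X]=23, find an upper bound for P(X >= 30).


Markov: P(X >= a) <= E[X]/a
P(X >= 30) <= 23/30

23/30


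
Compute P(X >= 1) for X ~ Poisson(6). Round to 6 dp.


P(X>=1) = 1 - P(X<=0) = 1 - (e^(-6)*6^0/0!)
≈ 1 - 0.0024787522 = 0.9975212478
≈ 0.997521

0.997521


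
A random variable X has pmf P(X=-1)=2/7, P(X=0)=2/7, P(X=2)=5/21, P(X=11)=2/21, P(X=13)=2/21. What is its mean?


E[X] = sum(x * P(x))
= -1*2/7 + 0*2/7 + 2*5/21 + 11*2/21 + 13*2/21
= 52/21

52/21


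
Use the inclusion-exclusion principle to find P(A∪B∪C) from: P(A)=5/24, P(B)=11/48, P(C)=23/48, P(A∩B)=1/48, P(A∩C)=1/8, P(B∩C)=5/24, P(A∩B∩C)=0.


P(A∪B∪C) = P(A)+P(B)+P(C) - P(AB)-P(AC)-P(BC) + P(ABC)
= 5/24+11/48+23/48 - 1/48-1/8-5/24 + 0
= 9/16

9/16


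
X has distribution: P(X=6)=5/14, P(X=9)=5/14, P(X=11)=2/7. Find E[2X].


E[2X] = sum(g(x)*P(x))
= 12*5/14 + 18*5/14 + 22*2/7
= 17

17


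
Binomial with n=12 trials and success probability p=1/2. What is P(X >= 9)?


P(X>=9) = P(X=9) + P(X=10) + P(X=11) + P(X=12)
= 55/1024 + 33/2048 + 3/1024 + 1/4096
= 299/4096

299/4096


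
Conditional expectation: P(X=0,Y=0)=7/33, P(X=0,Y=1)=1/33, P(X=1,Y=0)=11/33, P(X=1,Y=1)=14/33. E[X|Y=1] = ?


P(Y=1) = 15/33
E[X|Y=1] = (0*1 + 1*14)/15 = 14/15

14/15


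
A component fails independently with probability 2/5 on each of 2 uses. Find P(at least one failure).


P(at least one) = 1 - P(none)
P(none) = (1 - 2/5)^2 = (3/5)^2 = 9/25
P(at least one) = 1 - 9/25 = 16/25

16/25


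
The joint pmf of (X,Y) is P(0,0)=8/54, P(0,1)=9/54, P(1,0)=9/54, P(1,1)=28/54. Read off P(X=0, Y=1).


Read from table: P(X=0, Y=1) = 9/54 = 1/6

1/6


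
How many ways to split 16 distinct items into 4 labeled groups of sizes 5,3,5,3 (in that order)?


16! = 20922789888000
Denominator: 5!=120 * 3!=6 * 5!=120 * 3!=6
Coefficient = 20922789888000 / 518400 = 40360320

40360320


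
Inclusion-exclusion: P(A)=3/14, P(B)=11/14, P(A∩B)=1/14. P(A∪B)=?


P(A∪B) = P(A) + P(B) - P(A∩B)
= 3/14 + 11/14 - 1/14 = 13/14

13/14


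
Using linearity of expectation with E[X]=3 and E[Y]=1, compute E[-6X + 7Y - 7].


E[-6X + 7Y - 7] = -6*E[X] + 7*E[Y] - 7
= (-6)*(3) + (7)*(1) + (-7)
= -18 + 7 - 7 = -18

-18


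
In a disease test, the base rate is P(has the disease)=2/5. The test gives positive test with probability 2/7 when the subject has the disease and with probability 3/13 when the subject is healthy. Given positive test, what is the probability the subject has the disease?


P(A) = P(A|B)P(B) + P(A|B')P(B') = 2/7*2/5 + 3/13*3/5 = 23/91
P(B|A) = P(A|B)P(B)/P(A) = (4/35)/(23/91) = 52/115

52/115


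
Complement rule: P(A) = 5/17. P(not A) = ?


P(A') = 1 - P(A) = 1 - 5/17 = 12/17

12/17


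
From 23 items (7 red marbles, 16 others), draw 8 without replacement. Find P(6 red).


P(X=6) = C(7,6)*C(16,2) / C(23,8)
= 7*120 / 490314
= 840/490314 = 140/81719

140/81719


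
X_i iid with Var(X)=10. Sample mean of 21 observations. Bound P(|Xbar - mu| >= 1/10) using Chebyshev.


Var(Xbar) = Var(X)/n = 10/21
Chebyshev: P(|Xbar-mu| >= 1/10) <= Var(Xbar)/(1/10)^2 = (10/21)/(1/100) = 1000/21
Bound exceeds 1, so trivial bound: 1

1


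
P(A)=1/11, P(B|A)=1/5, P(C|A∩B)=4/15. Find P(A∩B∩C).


P(A∩B∩C) = P(A) * P(B|A) * P(C|A∩B)
= 1/11 * 1/5 * 4/15
= 1/55 * 4/15 = 4/825

4/825


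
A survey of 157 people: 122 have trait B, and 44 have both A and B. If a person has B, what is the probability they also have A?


P(A|B) = P(A∩B)/P(B) = (44/157)/(122/157) = 44/122 = 22/61

22/61


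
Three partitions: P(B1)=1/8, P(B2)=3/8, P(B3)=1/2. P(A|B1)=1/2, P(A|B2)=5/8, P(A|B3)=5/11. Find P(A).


P(A) = P(A|B1)P(B1) + P(A|B2)P(B2) + P(A|B3)P(B3)
= 1/2*1/8 + 5/8*3/8 + 5/11*1/2
= 1/16 + 15/64 + 5/22 = 369/704

369/704


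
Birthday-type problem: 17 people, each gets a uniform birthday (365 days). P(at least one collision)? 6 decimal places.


P(all different) = prod((365-i)/365 for i=0..16) = 0.684992
P(at least one match) = 1 - 0.684992 = 0.315008

0.315008


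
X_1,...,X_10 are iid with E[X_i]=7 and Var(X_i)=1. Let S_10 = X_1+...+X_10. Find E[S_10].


E[S_n] = n*E[X_1] = 10*7 = 70

70


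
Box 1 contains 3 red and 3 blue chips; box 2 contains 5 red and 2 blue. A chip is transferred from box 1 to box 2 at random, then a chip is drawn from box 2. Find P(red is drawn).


P(transfer red) = 3/6 = 1/2; P(transfer blue) = 1/2
If red transferred: Urn II has 6 red of 8, so P(red|red moved) = 3/4
If blue transferred: Urn II has 5 red of 8, so P(red|blue moved) = 5/8
By total probability: P(red) = 1/2*3/4 + 1/2*5/8 = 11/16

11/16


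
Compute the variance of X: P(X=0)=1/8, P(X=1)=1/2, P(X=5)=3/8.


E[X] = 19/8, E[X^2] = 79/8
Var(X) = E[X^2] - (E[X])^2 = 79/8 - (19/8)^2 = 271/64

271/64


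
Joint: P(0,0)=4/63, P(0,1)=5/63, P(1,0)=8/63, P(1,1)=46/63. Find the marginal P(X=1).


P(X=1) = P(1,0)+P(1,1) = 8/63 + 46/63 = 54/63 = 6/7

6/7


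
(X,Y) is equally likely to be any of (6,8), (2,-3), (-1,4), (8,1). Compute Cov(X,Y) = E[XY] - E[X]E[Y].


E[X]=15/4, E[Y]=5/2, E[XY]=23/2
Cov(X,Y) = E[XY] - E[X]E[Y] = 23/2 - 15/4*5/2 = 17/8

17/8


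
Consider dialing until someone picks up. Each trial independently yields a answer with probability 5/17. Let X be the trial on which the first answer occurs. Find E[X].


For geometric (trials until first success), E[X] = 1/p = 1/(5/17) = 17/5

17/5


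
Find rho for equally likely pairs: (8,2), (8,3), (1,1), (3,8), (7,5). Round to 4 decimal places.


Cov(X,Y) = -0.5200, Var(X) = 8.2400, Var(Y) = 6.1600
rho = Cov/(sqrt(VarX)*sqrt(VarY)) = -0.0730

-0.0730


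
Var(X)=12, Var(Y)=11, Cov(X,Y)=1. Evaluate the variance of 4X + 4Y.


Var(4X + 4Y) = 4^2*Var(X) + 4^2*Var(Y) + 2*4*4*Cov(X,Y)
= 16*12 + 16*11 + 32*1
= 192 + 176 + 32 = 400

400


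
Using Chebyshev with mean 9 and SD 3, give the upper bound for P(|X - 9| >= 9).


k = 9/3 = 3
Chebyshev: P(|X-mu| >= k*sigma) <= 1/k^2 = 1/3^2 = 1/9

1/9


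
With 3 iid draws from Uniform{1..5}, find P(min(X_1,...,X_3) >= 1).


P(min >= 1) = P(all X_i >= 1) = (P(X_1 >= 1))^3
= (5/5)^3 = 1^3 = 1

1


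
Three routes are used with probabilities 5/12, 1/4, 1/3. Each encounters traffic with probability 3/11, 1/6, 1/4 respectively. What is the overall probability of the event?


P(A) = P(A|B1)P(B1) + P(A|B2)P(B2) + P(A|B3)P(B3)
= 3/11*5/12 + 1/6*1/4 + 1/4*1/3
= 5/44 + 1/24 + 1/12 = 21/88

21/88


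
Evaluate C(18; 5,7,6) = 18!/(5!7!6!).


18! = 6402373705728000
Denominator: 5!=120 * 7!=5040 * 6!=720
Coefficient = 6402373705728000 / 435456000 = 14702688

14702688


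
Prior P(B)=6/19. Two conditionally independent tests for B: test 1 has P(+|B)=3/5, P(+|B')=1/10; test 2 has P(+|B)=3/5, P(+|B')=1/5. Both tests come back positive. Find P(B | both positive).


After test 1: P(+) = 3/5*6/19 + 1/10*13/19 = 49/190
P(B|+) = (18/95)/(49/190) = 36/49
After test 2 (use post1 as new prior): P(+) = 3/5*36/49 + 1/5*13/49 = 121/245
P(B|+,+) = (108/245)/(121/245) = 108/121

108/121


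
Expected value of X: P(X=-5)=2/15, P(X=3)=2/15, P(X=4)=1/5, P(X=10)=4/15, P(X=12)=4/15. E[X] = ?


E[X] = sum(x * P(x))
= -5*2/15 + 3*2/15 + 4*1/5 + 10*4/15 + 12*4/15
= 32/5

32/5


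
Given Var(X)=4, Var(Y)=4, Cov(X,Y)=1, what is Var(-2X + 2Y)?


Var(-2X + 2Y) = (-2)^2*Var(X) + 2^2*Var(Y) + 2*(-2)*2*Cov(X,Y)
= 4*4 + 4*4 - 8*1
= 16 + 16 - 8 = 24

24


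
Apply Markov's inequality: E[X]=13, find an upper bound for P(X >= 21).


Markov: P(X >= a) <= E[X]/a
P(X >= 21) <= 13/21

13/21


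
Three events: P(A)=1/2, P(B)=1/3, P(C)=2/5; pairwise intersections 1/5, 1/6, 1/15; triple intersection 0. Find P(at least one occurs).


P(A∪B∪C) = P(A)+P(B)+P(C) - P(AB)-P(AC)-P(BC) + P(ABC)
= 1/2+1/3+2/5 - 1/5-1/6-1/15 + 0
= 4/5

4/5


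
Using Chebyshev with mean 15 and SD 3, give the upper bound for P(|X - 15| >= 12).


k = 12/3 = 4
Chebyshev: P(|X-mu| >= k*sigma) <= 1/k^2 = 1/4^2 = 1/16

1/16


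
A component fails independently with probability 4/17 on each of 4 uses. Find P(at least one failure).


P(at least one) = 1 - P(none)
P(none) = (1 - 4/17)^4 = (13/17)^4 = 28561/83521
P(at least one) = 1 - 28561/83521 = 54960/83521

54960/83521


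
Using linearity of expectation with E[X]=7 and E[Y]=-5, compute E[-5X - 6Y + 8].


E[-5X - 6Y + 8] = -5*E[X] - 6*E[Y] + 8
= (-5)*(7) + (-6)*(-5) + (8)
= -35 + 30 + 8 = 3

3


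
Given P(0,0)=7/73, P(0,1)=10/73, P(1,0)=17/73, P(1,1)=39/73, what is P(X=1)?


P(X=1) = P(1,0)+P(1,1) = 17/73 + 39/73 = 56/73

56/73


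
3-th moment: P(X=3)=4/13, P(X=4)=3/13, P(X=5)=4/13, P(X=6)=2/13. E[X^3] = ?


E[X^3] = sum(x^3 * P(x))
= 27*4/13 + 64*3/13 + 125*4/13 + 216*2/13
= 1232/13

1232/13


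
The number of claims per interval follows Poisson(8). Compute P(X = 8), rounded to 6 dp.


P(X=8) = e^(-8) * 8^8 / 8!
≈ 0.0003354626279 * 16777216 / 40320
≈ 0.139587

0.139587


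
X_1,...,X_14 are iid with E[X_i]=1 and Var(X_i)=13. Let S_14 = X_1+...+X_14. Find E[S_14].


E[S_n] = n*E[X_1] = 14*1 = 14

14


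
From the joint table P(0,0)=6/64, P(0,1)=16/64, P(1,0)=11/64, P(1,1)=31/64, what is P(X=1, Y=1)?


Read from table: P(X=1, Y=1) = 31/64

31/64


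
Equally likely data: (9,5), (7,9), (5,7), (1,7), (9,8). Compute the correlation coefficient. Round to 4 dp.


Cov(X,Y) = -0.2400, Var(X) = 8.9600, Var(Y) = 1.7600
rho = Cov/(sqrt(VarX)*sqrt(VarY)) = -0.0604

-0.0604


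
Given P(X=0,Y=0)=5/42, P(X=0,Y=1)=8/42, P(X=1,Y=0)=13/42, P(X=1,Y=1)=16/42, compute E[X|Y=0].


P(Y=0) = 18/42
E[X|Y=0] = (0*5 + 1*13)/18 = 13/18

13/18


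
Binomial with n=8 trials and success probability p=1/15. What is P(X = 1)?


P(X=1) = C(8,1) * p^1 * (1-p)^7
= 8 * 1/15 * 105413504/170859375
= 843308032/2562890625

843308032/2562890625


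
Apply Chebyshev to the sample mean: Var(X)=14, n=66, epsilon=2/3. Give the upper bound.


Var(Xbar) = Var(X)/n = 14/66
Chebyshev: P(|Xbar-mu| >= 2/3) <= Var(Xbar)/(2/3)^2 = (7/33)/(4/9) = 21/44

21/44


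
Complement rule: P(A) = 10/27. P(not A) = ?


P(A') = 1 - P(A) = 1 - 10/27 = 17/27

17/27


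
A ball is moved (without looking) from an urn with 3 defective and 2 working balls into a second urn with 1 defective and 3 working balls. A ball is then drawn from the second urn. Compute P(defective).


P(transfer defective) = 3/5; P(transfer working) = 2/5
If defective transferred: Urn II has 2 defective of 5, so P(defective|defective moved) = 2/5
If working transferred: Urn II has 1 defective of 5, so P(defective|working moved) = 1/5
By total probability: P(defective) = 3/5*2/5 + 2/5*1/5 = 8/25

8/25


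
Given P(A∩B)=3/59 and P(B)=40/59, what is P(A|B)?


P(A|B) = P(A∩B)/P(B) = (6/118)/(80/118) = 6/80 = 3/40

3/40


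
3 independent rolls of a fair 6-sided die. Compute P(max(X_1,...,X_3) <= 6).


P(max <= 6) = P(all X_i <= 6) = (P(X_1 <= 6))^3
= (6/6)^3 = 1^3 = 1

1


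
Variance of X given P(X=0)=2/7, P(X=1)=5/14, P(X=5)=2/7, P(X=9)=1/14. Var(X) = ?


E[X] = 17/7, E[X^2] = 93/7
Var(X) = E[X^2] - (E[X])^2 = 93/7 - (17/7)^2 = 362/49

362/49


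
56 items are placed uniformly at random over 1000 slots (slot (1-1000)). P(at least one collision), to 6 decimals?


P(all different) = prod((1000-i)/1000 for i=0..55) = 0.208189
P(at least one match) = 1 - 0.208189 = 0.791811

0.791811


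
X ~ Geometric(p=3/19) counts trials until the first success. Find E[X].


For geometric (trials until first success), E[X] = 1/p = 1/(3/19) = 19/3

19/3


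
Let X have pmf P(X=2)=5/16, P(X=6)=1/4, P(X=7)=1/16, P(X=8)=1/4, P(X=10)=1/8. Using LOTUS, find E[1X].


E[1X] = sum(g(x)*P(x))
= 2*5/16 + 6*1/4 + 7*1/16 + 8*1/4 + 10*1/8
= 93/16

93/16


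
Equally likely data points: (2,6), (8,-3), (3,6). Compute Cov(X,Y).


E[X]=13/3, E[Y]=3, E[XY]=2
Cov(X,Y) = E[XY] - E[X]E[Y] = 2 - 13/3*3 = -11

-11


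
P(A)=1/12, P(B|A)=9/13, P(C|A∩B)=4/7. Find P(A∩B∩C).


P(A∩B∩C) = P(A) * P(B|A) * P(C|A∩B)
= 1/12 * 9/13 * 4/7
= 3/52 * 4/7 = 3/91

3/91


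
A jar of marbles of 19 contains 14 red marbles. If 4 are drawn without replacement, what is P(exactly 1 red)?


P(X=1) = C(14,1)*C(5,3) / C(19,4)
= 14*10 / 3876
= 140/3876 = 35/969

35/969


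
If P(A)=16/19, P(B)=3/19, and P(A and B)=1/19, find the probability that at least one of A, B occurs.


P(A∪B) = P(A) + P(B) - P(A∩B)
= 16/19 + 3/19 - 1/19 = 18/19

18/19


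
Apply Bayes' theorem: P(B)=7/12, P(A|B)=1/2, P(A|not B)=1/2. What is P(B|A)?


P(A) = P(A|B)P(B) + P(A|B')P(B') = 1/2*7/12 + 1/2*5/12 = 1/2
P(B|A) = P(A|B)P(B)/P(A) = (7/24)/(1/2) = 7/12

7/12


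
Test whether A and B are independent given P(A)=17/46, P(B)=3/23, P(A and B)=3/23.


P(A)*P(B) = 17/46*3/23 = 51/1058
P(A∩B) = 3/23 != 51/1058, so not independent

No, A and B are not independent


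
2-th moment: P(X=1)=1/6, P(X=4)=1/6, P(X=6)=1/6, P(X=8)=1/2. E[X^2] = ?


E[X^2] = sum(x^2 * P(x))
= 1*1/6 + 16*1/6 + 36*1/6 + 64*1/2
= 245/6

245/6


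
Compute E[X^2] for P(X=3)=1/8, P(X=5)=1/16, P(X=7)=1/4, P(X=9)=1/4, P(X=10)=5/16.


E[X^2] = sum(g(x)*P(x))
= 9*1/8 + 25*1/16 + 49*1/4 + 81*1/4 + 100*5/16
= 1063/16

1063/16


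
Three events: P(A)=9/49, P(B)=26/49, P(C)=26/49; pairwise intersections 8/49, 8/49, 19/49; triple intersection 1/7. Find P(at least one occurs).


P(A∪B∪C) = P(A)+P(B)+P(C) - P(AB)-P(AC)-P(BC) + P(ABC)
= 9/49+26/49+26/49 - 8/49-8/49-19/49 + 1/7
= 33/49

33/49


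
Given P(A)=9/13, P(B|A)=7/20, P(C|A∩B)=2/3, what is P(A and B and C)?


P(A∩B∩C) = P(A) * P(B|A) * P(C|A∩B)
= 9/13 * 7/20 * 2/3
= 63/260 * 2/3 = 21/130

21/130


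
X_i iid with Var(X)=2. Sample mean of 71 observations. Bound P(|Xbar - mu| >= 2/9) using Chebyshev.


Var(Xbar) = Var(X)/n = 2/71
Chebyshev: P(|Xbar-mu| >= 2/9) <= Var(Xbar)/(2/9)^2 = (2/71)/(4/81) = 81/142

81/142


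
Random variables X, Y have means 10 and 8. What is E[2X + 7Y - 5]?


E[2X + 7Y - 5] = 2*E[X] + 7*E[Y] - 5
= (2)*(10) + (7)*(8) + (-5)
= 20 + 56 - 5 = 71

71


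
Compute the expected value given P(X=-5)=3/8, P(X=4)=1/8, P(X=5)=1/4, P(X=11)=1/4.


E[X] = sum(x * P(x))
= -5*3/8 + 4*1/8 + 5*1/4 + 11*1/4
= 21/8

21/8


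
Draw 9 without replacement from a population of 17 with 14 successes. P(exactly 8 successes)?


P(X=8) = C(14,8)*C(3,1) / C(17,9)
= 3003*3 / 24310
= 9009/24310 = 63/170

63/170


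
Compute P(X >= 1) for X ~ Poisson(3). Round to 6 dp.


P(X>=1) = 1 - P(X<=0) = 1 - (e^(-3)*3^0/0!)
≈ 1 - 0.0497870684 = 0.9502129316
≈ 0.950213

0.950213


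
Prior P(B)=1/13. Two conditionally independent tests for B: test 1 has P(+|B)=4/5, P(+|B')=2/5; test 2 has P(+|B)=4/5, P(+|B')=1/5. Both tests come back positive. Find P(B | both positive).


After test 1: P(+) = 4/5*1/13 + 2/5*12/13 = 28/65
P(B|+) = (4/65)/(28/65) = 1/7
After test 2 (use post1 as new prior): P(+) = 4/5*1/7 + 1/5*6/7 = 2/7
P(B|+,+) = (4/35)/(2/7) = 2/5

2/5


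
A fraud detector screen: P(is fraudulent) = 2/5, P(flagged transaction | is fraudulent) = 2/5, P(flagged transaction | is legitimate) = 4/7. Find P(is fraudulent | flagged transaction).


P(A) = P(A|B)P(B) + P(A|B')P(B') = 2/5*2/5 + 4/7*3/5 = 88/175
P(B|A) = P(A|B)P(B)/P(A) = (4/25)/(88/175) = 7/22

7/22


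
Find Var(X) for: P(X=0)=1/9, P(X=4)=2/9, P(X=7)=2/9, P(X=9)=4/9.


E[X] = 58/9, E[X^2] = 454/9
Var(X) = E[X^2] - (E[X])^2 = 454/9 - (58/9)^2 = 722/81

722/81


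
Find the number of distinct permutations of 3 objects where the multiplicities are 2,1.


3! = 6
Denominator: 2!=2 * 1!=1
Coefficient = 6 / 2 = 3

3


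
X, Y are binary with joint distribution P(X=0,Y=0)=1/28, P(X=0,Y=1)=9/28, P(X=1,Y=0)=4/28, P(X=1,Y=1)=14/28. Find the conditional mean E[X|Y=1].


P(Y=1) = 23/28
E[X|Y=1] = (0*9 + 1*14)/23 = 14/23

14/23


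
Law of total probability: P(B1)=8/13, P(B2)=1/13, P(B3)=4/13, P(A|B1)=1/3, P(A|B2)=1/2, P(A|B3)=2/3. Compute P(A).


P(A) = P(A|B1)P(B1) + P(A|B2)P(B2) + P(A|B3)P(B3)
= 1/3*8/13 + 1/2*1/13 + 2/3*4/13
= 8/39 + 1/26 + 8/39 = 35/78

35/78


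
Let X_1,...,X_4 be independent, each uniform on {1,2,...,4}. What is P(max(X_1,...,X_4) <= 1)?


P(max <= 1) = P(all X_i <= 1) = (P(X_1 <= 1))^4
= (1/4)^4 = 1/256

1/256


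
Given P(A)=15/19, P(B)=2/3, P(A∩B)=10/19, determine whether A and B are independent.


P(A)*P(B) = 15/19*2/3 = 10/19
P(A∩B) = 10/19, which equals P(A)P(B), so independent

Yes, A and B are independent


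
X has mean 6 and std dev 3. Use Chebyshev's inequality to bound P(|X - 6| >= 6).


k = 6/3 = 2
Chebyshev: P(|X-mu| >= k*sigma) <= 1/k^2 = 1/2^2 = 1/4

1/4


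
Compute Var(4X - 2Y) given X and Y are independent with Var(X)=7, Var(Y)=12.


Independence => Cov(X,Y)=0
Var(4X - 2Y) = 4^2*Var(X) + (-2)^2*Var(Y)
= 16*7 + 4*12 = 160

160


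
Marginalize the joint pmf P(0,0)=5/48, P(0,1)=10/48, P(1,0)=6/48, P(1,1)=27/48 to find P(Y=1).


P(Y=1) = P(0,1)+P(1,1) = 10/48 + 27/48 = 37/48

37/48


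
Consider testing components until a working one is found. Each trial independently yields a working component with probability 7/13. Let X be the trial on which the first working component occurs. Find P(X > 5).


P(X > 5) = P(first 5 trials all fail) = (1-p)^5 = (6/13)^5 = 7776/371293

7776/371293


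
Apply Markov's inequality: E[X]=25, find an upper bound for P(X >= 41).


Markov: P(X >= a) <= E[X]/a
P(X >= 41) <= 25/41

25/41


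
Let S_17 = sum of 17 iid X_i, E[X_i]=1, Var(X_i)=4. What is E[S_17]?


E[S_n] = n*E[X_1] = 17*1 = 17

17


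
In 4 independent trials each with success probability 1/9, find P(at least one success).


P(at least one) = 1 - P(none)
P(none) = (1 - 1/9)^4 = (8/9)^4 = 4096/6561
P(at least one) = 1 - 4096/6561 = 2465/6561

2465/6561


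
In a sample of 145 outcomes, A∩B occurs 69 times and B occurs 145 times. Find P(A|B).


P(A|B) = P(A∩B)/P(B) = (69/145)/(145/145) = 69/145

69/145


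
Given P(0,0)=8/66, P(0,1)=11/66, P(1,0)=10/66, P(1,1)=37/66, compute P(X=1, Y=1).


Read from table: P(X=1, Y=1) = 37/66

37/66


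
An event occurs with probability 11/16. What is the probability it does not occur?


P(A') = 1 - P(A) = 1 - 11/16 = 5/16

5/16


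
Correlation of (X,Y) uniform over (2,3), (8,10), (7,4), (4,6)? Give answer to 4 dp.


Cov(X,Y) = 4.3125, Var(X) = 5.6875, Var(Y) = 7.1875
rho = Cov/(sqrt(VarX)*sqrt(VarY)) = 0.6745

0.6745


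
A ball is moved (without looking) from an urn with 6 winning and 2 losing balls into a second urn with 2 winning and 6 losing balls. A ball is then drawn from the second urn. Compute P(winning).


P(transfer winning) = 6/8 = 3/4; P(transfer losing) = 1/4
If winning transferred: Urn II has 3 winning of 9, so P(winning|winning moved) = 1/3
If losing transferred: Urn II has 2 winning of 9, so P(winning|losing moved) = 2/9
By total probability: P(winning) = 3/4*1/3 + 1/4*2/9 = 11/36

11/36


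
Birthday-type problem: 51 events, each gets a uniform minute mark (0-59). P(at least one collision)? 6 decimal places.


P(all different) = prod((60-i)/60 for i=0..50) = 0.000000
P(at least one match) = 1 - 0.000000 = 1.000000

1.000000


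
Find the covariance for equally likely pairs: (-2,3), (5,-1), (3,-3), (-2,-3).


E[X]=1, E[Y]=-1, E[XY]=-7/2
Cov(X,Y) = E[XY] - E[X]E[Y] = -7/2 - 1*-1 = -5/2

-5/2


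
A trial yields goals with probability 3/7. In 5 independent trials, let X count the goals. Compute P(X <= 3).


P(X<=3) = P(X=0) + P(X=1) + P(X=2) + P(X=3)
= 1024/16807 + 3840/16807 + 5760/16807 + 4320/16807
= 14944/16807

14944/16807


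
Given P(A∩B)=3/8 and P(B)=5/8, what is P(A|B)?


P(A|B) = P(A∩B)/P(B) = (15/40)/(25/40) = 15/25 = 3/5

3/5


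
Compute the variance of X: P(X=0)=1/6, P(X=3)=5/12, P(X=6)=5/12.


E[X] = 15/4, E[X^2] = 75/4
Var(X) = E[X^2] - (E[X])^2 = 75/4 - (15/4)^2 = 75/16

75/16


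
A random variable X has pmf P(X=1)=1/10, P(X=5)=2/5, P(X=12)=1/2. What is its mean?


E[X] = sum(x * P(x))
= 1*1/10 + 5*2/5 + 12*1/2
= 81/10

81/10


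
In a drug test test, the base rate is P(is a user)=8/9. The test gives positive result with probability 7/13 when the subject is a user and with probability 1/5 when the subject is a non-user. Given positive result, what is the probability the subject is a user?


P(A) = P(A|B)P(B) + P(A|B')P(B') = 7/13*8/9 + 1/5*1/9 = 293/585
P(B|A) = P(A|B)P(B)/P(A) = (56/117)/(293/585) = 280/293

280/293


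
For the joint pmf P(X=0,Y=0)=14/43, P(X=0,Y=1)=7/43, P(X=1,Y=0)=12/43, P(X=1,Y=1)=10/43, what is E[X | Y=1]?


P(Y=1) = 17/43
E[X|Y=1] = (0*7 + 1*10)/17 = 10/17

10/17


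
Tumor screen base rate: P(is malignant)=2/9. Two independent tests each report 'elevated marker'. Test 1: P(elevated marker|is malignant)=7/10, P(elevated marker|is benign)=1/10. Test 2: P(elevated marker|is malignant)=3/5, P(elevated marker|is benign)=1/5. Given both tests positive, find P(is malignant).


After test 1: P(+) = 7/10*2/9 + 1/10*7/9 = 7/30
P(B|+) = (7/45)/(7/30) = 2/3
After test 2 (use post1 as new prior): P(+) = 3/5*2/3 + 1/5*1/3 = 7/15
P(B|+,+) = (2/5)/(7/15) = 6/7

6/7


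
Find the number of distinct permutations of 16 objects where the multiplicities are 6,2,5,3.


16! = 20922789888000
Denominator: 6!=720 * 2!=2 * 5!=120 * 3!=6
Coefficient = 20922789888000 / 1036800 = 20180160

20180160


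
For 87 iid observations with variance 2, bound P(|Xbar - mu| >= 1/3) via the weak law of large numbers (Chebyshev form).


Var(Xbar) = Var(X)/n = 2/87
Chebyshev: P(|Xbar-mu| >= 1/3) <= Var(Xbar)/(1/3)^2 = (2/87)/(1/9) = 6/29

6/29


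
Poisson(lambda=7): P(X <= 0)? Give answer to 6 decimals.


P(X<=0) = e^(-7)*7^0/0!
≈ 0.0009118820
≈ 0.000912

0.000912


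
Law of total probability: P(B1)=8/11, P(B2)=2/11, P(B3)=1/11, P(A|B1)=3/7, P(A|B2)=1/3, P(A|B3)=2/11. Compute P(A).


P(A) = P(A|B1)P(B1) + P(A|B2)P(B2) + P(A|B3)P(B3)
= 3/7*8/11 + 1/3*2/11 + 2/11*1/11
= 24/77 + 2/33 + 2/121 = 988/2541

988/2541


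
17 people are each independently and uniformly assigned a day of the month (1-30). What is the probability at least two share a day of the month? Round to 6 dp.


P(all different) = prod((30-i)/30 for i=0..16) = 0.003299
P(at least one match) = 1 - 0.003299 = 0.996701

0.996701


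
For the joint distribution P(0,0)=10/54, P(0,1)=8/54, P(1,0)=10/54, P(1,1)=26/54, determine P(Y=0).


P(Y=0) = P(0,0)+P(1,0) = 10/54 + 10/54 = 20/54 = 10/27

10/27


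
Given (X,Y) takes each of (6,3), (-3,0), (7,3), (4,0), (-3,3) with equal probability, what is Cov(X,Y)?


E[X]=11/5, E[Y]=9/5, E[XY]=6
Cov(X,Y) = E[XY] - E[X]E[Y] = 6 - 11/5*9/5 = 51/25

51/25


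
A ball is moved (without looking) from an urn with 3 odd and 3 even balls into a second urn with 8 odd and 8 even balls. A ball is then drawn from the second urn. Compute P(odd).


P(transfer odd) = 3/6 = 1/2; P(transfer even) = 1/2
If odd transferred: Urn II has 9 odd of 17, so P(odd|odd moved) = 9/17
If even transferred: Urn II has 8 odd of 17, so P(odd|even moved) = 8/17
By total probability: P(odd) = 1/2*9/17 + 1/2*8/17 = 1/2

1/2


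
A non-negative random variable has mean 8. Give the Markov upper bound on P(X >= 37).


Markov: P(X >= a) <= E[X]/a
P(X >= 37) <= 8/37

8/37


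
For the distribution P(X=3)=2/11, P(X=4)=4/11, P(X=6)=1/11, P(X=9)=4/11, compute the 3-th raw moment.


E[X^3] = sum(x^3 * P(x))
= 27*2/11 + 64*4/11 + 216*1/11 + 729*4/11
= 3442/11

3442/11


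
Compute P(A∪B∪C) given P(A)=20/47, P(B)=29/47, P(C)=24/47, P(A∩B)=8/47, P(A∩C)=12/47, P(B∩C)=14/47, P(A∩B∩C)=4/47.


P(A∪B∪C) = P(A)+P(B)+P(C) - P(AB)-P(AC)-P(BC) + P(ABC)
= 20/47+29/47+24/47 - 8/47-12/47-14/47 + 4/47
= 43/47

43/47


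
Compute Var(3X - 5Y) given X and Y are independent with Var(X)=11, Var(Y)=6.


Independence => Cov(X,Y)=0
Var(3X - 5Y) = 3^2*Var(X) + (-5)^2*Var(Y)
= 9*11 + 25*6 = 249

249


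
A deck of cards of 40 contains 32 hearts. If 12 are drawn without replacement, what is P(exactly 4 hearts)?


P(X=4) = C(32,4)*C(8,8) / C(40,12)
= 35960*1 / 5586853480
= 35960/5586853480 = 1/155363

1/155363


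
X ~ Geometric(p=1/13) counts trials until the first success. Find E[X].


For geometric (trials until first success), E[X] = 1/p = 1/(1/13) = 13

13


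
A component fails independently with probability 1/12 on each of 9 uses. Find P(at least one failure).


P(at least one) = 1 - P(none)
P(none) = (1 - 1/12)^9 = (11/12)^9 = 2357947691/5159780352
P(at least one) = 1 - 2357947691/5159780352 = 2801832661/5159780352

2801832661/5159780352


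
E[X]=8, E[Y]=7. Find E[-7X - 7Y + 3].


E[-7X - 7Y + 3] = -7*E[X] - 7*E[Y] + 3
= (-7)*(8) + (-7)*(7) + (3)
= -56 - 49 + 3 = -102

-102


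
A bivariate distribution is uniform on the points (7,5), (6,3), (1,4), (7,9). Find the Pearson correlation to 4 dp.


Cov(X,Y) = 2.4375, Var(X) = 6.1875, Var(Y) = 5.1875
rho = Cov/(sqrt(VarX)*sqrt(VarY)) = 0.4302

0.4302


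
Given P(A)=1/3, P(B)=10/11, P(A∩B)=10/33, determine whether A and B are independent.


P(A)*P(B) = 1/3*10/11 = 10/33
P(A∩B) = 10/33, which equals P(A)P(B), so independent

Yes, A and B are independent


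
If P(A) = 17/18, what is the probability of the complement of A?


P(A') = 1 - P(A) = 1 - 17/18 = 1/18

1/18


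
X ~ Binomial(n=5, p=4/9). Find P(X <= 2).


P(X<=2) = P(X=0) + P(X=1) + P(X=2)
= 3125/59049 + 12500/59049 + 20000/59049
= 11875/19683

11875/19683


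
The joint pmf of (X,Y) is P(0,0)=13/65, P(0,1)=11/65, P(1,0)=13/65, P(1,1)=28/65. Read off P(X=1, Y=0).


Read from table: P(X=1, Y=0) = 13/65 = 1/5

1/5


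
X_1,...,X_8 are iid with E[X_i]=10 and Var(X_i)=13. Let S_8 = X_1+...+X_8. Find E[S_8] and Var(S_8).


E[S_n] = n*mu = 8*10 = 80
Var(S_n) = n*sigma^2 = 8*13 = 104

E[S_8]=80, Var(S_8)=104


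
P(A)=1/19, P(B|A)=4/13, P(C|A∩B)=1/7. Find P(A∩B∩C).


P(A∩B∩C) = P(A) * P(B|A) * P(C|A∩B)
= 1/19 * 4/13 * 1/7
= 4/247 * 1/7 = 4/1729

4/1729


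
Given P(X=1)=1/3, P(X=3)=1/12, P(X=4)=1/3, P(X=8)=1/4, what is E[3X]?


E[3X] = sum(g(x)*P(x))
= 3*1/3 + 9*1/12 + 12*1/3 + 24*1/4
= 47/4

47/4


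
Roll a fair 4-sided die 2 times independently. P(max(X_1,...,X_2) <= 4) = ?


P(max <= 4) = P(all X_i <= 4) = (P(X_1 <= 4))^2
= (4/4)^2 = 1^2 = 1

1


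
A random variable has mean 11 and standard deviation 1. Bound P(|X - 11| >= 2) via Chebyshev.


k = 2/1 = 2
Chebyshev: P(|X-mu| >= k*sigma) <= 1/k^2 = 1/2^2 = 1/4

1/4


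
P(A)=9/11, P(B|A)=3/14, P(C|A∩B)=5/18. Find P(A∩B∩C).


P(A∩B∩C) = P(A) * P(B|A) * P(C|A∩B)
= 9/11 * 3/14 * 5/18
= 27/154 * 5/18 = 15/308

15/308


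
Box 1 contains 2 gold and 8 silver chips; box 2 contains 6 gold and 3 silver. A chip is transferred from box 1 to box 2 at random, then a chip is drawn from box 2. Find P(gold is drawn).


P(transfer gold) = 2/10 = 1/5; P(transfer silver) = 4/5
If gold transferred: Urn II has 7 gold of 10, so P(gold|gold moved) = 7/10
If silver transferred: Urn II has 6 gold of 10, so P(gold|silver moved) = 3/5
By total probability: P(gold) = 1/5*7/10 + 4/5*3/5 = 31/50

31/50


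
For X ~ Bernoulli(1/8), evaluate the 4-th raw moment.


For Bernoulli: X in {0,1}
E[X^4] = 0^4*(1-1/8) + 1^4*1/8 = 1/8

1/8


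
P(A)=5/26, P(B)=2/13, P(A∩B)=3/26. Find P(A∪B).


P(A∪B) = P(A) + P(B) - P(A∩B)
= 5/26 + 2/13 - 3/26 = 3/13

3/13


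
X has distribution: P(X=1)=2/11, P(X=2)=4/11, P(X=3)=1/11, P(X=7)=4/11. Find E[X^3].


E[X^3] = sum(g(x)*P(x))
= 1*2/11 + 8*4/11 + 27*1/11 + 343*4/11
= 1433/11

1433/11


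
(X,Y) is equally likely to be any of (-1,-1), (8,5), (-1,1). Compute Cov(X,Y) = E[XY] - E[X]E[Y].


E[X]=2, E[Y]=5/3, E[XY]=40/3
Cov(X,Y) = E[XY] - E[X]E[Y] = 40/3 - 2*5/3 = 10

10


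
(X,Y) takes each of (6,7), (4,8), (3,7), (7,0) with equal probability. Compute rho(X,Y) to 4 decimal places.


Cov(X,Y) = -3.7500, Var(X) = 2.5000, Var(Y) = 10.2500
rho = Cov/(sqrt(VarX)*sqrt(VarY)) = -0.7408

-0.7408


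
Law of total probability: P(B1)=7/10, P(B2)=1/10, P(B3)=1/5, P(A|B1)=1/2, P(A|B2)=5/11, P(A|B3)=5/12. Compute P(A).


P(A) = P(A|B1)P(B1) + P(A|B2)P(B2) + P(A|B3)P(B3)
= 1/2*7/10 + 5/11*1/10 + 5/12*1/5
= 7/20 + 1/22 + 1/12 = 79/165

79/165


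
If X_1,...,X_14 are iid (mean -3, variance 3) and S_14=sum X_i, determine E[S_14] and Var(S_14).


E[S_n] = n*mu = 14*-3 = -42
Var(S_n) = n*sigma^2 = 14*3 = 42

E[S_14]=-42, Var(S_14)=42


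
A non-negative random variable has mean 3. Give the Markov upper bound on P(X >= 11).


Markov: P(X >= a) <= E[X]/a
P(X >= 11) <= 3/11

3/11


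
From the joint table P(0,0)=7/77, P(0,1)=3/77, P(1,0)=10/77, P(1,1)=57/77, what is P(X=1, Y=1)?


Read from table: P(X=1, Y=1) = 57/77

57/77


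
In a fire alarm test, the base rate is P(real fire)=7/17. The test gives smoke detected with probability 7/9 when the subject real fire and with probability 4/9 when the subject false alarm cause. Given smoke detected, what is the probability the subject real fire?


P(A) = P(A|B)P(B) + P(A|B')P(B') = 7/9*7/17 + 4/9*10/17 = 89/153
P(B|A) = P(A|B)P(B)/P(A) = (49/153)/(89/153) = 49/89

49/89


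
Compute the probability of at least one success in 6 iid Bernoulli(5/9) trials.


P(at least one) = 1 - P(none)
P(none) = (1 - 5/9)^6 = (4/9)^6 = 4096/531441
P(at least one) = 1 - 4096/531441 = 527345/531441

527345/531441


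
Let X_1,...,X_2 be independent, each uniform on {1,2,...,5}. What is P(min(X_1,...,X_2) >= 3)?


P(min >= 3) = P(all X_i >= 3) = (P(X_1 >= 3))^2
= (3/5)^2 = 9/25

9/25


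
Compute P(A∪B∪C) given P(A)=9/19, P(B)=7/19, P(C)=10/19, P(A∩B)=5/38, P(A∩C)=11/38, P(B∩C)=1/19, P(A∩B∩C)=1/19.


P(A∪B∪C) = P(A)+P(B)+P(C) - P(AB)-P(AC)-P(BC) + P(ABC)
= 9/19+7/19+10/19 - 5/38-11/38-1/19 + 1/19
= 18/19

18/19


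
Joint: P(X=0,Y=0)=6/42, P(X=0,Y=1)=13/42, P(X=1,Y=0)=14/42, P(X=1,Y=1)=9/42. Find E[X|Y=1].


P(Y=1) = 22/42
E[X|Y=1] = (0*13 + 1*9)/22 = 9/22

9/22


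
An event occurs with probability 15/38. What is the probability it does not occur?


P(A') = 1 - P(A) = 1 - 15/38 = 23/38

23/38


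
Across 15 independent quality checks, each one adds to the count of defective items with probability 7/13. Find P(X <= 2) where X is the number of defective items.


P(X<=2) = P(X=0) + P(X=1) + P(X=2)
= 470184984576/51185893014090757 + 8228237230080/51185893014090757 + 67197270712320/51185893014090757
= 5838130225152/3937376385699289

5838130225152/3937376385699289


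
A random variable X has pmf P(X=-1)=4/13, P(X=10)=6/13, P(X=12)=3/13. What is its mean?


E[X] = sum(x * P(x))
= -1*4/13 + 10*6/13 + 12*3/13
= 92/13

92/13


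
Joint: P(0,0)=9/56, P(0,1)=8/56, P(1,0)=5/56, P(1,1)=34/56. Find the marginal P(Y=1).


P(Y=1) = P(0,1)+P(1,1) = 8/56 + 34/56 = 42/56 = 3/4

3/4


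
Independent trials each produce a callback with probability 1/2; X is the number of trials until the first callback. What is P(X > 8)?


P(X > 8) = P(first 8 trials all fail) = (1-p)^8 = (1/2)^8 = 1/256

1/256


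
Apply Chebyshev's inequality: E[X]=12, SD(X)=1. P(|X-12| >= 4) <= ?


k = 4/1 = 4
Chebyshev: P(|X-mu| >= k*sigma) <= 1/k^2 = 1/4^2 = 1/16

1/16


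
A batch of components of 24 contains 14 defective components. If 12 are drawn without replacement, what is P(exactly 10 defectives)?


P(X=10) = C(14,10)*C(10,2) / C(24,12)
= 1001*45 / 2704156
= 45045/2704156 = 495/29716

495/29716


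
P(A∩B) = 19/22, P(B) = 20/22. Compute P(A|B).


P(A|B) = P(A∩B)/P(B) = (19/22)/(20/22) = 19/20

19/20


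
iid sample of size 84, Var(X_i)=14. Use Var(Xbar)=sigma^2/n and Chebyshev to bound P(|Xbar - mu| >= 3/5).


Var(Xbar) = Var(X)/n = 14/84
Chebyshev: P(|Xbar-mu| >= 3/5) <= Var(Xbar)/(3/5)^2 = (1/6)/(9/25) = 25/54

25/54


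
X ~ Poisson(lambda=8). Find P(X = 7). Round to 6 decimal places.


P(X=7) = e^(-8) * 8^7 / 7!
≈ 0.0003354626279 * 2097152 / 5040
≈ 0.139587

0.139587


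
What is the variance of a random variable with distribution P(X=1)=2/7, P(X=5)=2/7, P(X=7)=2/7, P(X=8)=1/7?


E[X] = 34/7, E[X^2] = 214/7
Var(X) = E[X^2] - (E[X])^2 = 214/7 - (34/7)^2 = 342/49

342/49


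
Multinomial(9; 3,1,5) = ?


9! = 362880
Denominator: 3!=6 * 1!=1 * 5!=120
Coefficient = 362880 / 720 = 504

504


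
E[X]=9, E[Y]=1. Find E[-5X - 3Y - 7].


E[-5X - 3Y - 7] = -5*E[X] - 3*E[Y] - 7
= (-5)*(9) + (-3)*(1) + (-7)
= -45 - 3 - 7 = -55

-55


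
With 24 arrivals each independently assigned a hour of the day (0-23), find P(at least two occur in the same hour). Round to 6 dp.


P(all different) = prod((24-i)/24 for i=0..23) = 0.000000
P(at least one match) = 1 - 0.000000 = 1.000000

1.000000


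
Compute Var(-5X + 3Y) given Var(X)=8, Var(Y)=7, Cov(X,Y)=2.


Var(-5X + 3Y) = (-5)^2*Var(X) + 3^2*Var(Y) + 2*(-5)*3*Cov(X,Y)
= 25*8 + 9*7 - 30*2
= 200 + 63 - 60 = 203

203


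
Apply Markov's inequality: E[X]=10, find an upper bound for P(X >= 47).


Markov: P(X >= a) <= E[X]/a
P(X >= 47) <= 10/47

10/47


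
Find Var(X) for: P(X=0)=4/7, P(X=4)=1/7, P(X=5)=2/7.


E[X] = 2, E[X^2] = 66/7
Var(X) = E[X^2] - (E[X])^2 = 66/7 - (2)^2 = 38/7

38/7


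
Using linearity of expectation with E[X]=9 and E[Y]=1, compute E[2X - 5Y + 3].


E[2X - 5Y + 3] = 2*E[X] - 5*E[Y] + 3
= (2)*(9) + (-5)*(1) + (3)
= 18 - 5 + 3 = 16

16


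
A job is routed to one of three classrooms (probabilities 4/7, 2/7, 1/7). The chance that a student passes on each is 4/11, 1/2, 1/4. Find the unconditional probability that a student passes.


P(A) = P(A|B1)P(B1) + P(A|B2)P(B2) + P(A|B3)P(B3)
= 4/11*4/7 + 1/2*2/7 + 1/4*1/7
= 16/77 + 1/7 + 1/28 = 17/44

17/44


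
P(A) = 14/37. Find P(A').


P(A') = 1 - P(A) = 1 - 14/37 = 23/37

23/37


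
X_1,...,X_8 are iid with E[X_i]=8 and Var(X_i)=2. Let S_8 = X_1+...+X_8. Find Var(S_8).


By independence, Var(S_n) = n*Var(X_1) = 8*2 = 16

16


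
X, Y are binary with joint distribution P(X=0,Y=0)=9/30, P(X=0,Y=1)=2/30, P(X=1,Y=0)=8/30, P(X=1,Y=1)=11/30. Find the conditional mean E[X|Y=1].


P(Y=1) = 13/30
E[X|Y=1] = (0*2 + 1*11)/13 = 11/13

11/13


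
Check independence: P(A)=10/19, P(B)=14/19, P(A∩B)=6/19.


P(A)*P(B) = 10/19*14/19 = 140/361
P(A∩B) = 6/19 != 140/361, so not independent

No, A and B are not independent


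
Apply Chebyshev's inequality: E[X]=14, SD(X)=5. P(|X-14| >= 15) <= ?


k = 15/5 = 3
Chebyshev: P(|X-mu| >= k*sigma) <= 1/k^2 = 1/3^2 = 1/9

1/9


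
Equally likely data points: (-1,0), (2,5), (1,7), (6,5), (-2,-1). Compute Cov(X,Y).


E[X]=6/5, E[Y]=16/5, E[XY]=49/5
Cov(X,Y) = E[XY] - E[X]E[Y] = 49/5 - 6/5*16/5 = 149/25

149/25


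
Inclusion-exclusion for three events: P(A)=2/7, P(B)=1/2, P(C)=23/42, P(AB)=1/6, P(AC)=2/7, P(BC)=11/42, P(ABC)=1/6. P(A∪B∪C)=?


P(A∪B∪C) = P(A)+P(B)+P(C) - P(AB)-P(AC)-P(BC) + P(ABC)
= 2/7+1/2+23/42 - 1/6-2/7-11/42 + 1/6
= 11/14

11/14


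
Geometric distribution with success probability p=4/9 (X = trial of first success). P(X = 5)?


P(X=5) = (1-p)^4 * p = (5/9)^4 * 4/9
= 625/6561 * 4/9 = 2500/59049

2500/59049


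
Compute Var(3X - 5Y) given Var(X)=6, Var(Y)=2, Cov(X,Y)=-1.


Var(3X - 5Y) = 3^2*Var(X) + (-5)^2*Var(Y) + 2*3*(-5)*Cov(X,Y)
= 9*6 + 25*2 - 30*(-1)
= 54 + 50 + 30 = 134

134


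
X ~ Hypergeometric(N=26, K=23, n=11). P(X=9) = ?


P(X=9) = C(23,9)*C(3,2) / C(26,11)
= 817190*3 / 7726160
= 2451570/7726160 = 33/104

33/104


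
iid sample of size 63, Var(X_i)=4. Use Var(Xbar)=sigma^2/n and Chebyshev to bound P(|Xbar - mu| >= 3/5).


Var(Xbar) = Var(X)/n = 4/63
Chebyshev: P(|Xbar-mu| >= 3/5) <= Var(Xbar)/(3/5)^2 = (4/63)/(9/25) = 100/567

100/567


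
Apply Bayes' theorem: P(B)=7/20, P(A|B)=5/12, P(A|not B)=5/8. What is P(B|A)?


P(A) = P(A|B)P(B) + P(A|B')P(B') = 5/12*7/20 + 5/8*13/20 = 53/96
P(B|A) = P(A|B)P(B)/P(A) = (7/48)/(53/96) = 14/53

14/53


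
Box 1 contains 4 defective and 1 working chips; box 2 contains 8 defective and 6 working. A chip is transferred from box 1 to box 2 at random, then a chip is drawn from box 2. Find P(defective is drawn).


P(transfer defective) = 4/5; P(transfer working) = 1/5
If defective transferred: Urn II has 9 defective of 15, so P(defective|defective moved) = 3/5
If working transferred: Urn II has 8 defective of 15, so P(defective|working moved) = 8/15
By total probability: P(defective) = 4/5*3/5 + 1/5*8/15 = 44/75

44/75


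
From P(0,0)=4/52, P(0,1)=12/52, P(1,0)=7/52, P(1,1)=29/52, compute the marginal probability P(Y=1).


P(Y=1) = P(0,1)+P(1,1) = 12/52 + 29/52 = 41/52

41/52


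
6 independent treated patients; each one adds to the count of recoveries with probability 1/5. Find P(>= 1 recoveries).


P(at least one) = 1 - P(none)
P(none) = (1 - 1/5)^6 = (4/5)^6 = 4096/15625
P(at least one) = 1 - 4096/15625 = 11529/15625

11529/15625


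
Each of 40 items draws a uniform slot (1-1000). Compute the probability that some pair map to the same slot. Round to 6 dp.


P(all different) = prod((1000-i)/1000 for i=0..39) = 0.453628
P(at least one match) = 1 - 0.453628 = 0.546372

0.546372


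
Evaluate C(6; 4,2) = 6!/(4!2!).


6! = 720
Denominator: 4!=24 * 2!=2
Coefficient = 720 / 48 = 15

15


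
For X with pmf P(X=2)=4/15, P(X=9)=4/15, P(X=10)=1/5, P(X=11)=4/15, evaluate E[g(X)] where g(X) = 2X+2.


E[2X+2] = sum(g(x)*P(x))
= 6*4/15 + 20*4/15 + 22*1/5 + 24*4/15
= 266/15

266/15


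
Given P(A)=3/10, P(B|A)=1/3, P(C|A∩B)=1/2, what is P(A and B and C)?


P(A∩B∩C) = P(A) * P(B|A) * P(C|A∩B)
= 3/10 * 1/3 * 1/2
= 1/10 * 1/2 = 1/20

1/20


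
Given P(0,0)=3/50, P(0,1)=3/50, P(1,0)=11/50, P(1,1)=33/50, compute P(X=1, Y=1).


Read from table: P(X=1, Y=1) = 33/50

33/50


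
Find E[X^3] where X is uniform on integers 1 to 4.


E[X^3] = (1/4) * sum(x^3 for x=1..4)
= 100/4 = 25

25


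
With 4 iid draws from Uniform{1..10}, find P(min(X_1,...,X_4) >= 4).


P(min >= 4) = P(all X_i >= 4) = (P(X_1 >= 4))^4
= (7/10)^4 = 2401/10000

2401/10000


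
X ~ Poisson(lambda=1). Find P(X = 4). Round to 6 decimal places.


P(X=4) = e^(-1) * 1^4 / 4!
≈ 0.3678794412 * 1 / 24
≈ 0.015328

0.015328
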